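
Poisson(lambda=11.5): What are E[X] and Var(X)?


E[X] = Var(X) = lambda = 11.5

11.5, 11.5


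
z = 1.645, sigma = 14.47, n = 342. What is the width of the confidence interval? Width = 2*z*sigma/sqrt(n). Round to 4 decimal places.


width = 2*z*sigma/sqrt(n)
2*z*sigma = 2 * 1.645 * 14.47 = 47.6063
sqrt(342) ≈ 18.493242
width = 47.6063 / 18.493242 ≈ 2.574254

2.5743


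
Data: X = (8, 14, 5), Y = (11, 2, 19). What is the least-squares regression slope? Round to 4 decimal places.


b = sum((xi-xbar)(yi-ybar)) / sum((xi-xbar)^2)
n = 3, xbar = 27/3 = 9, ybar = 32/3 ≈ 10.666667
Sxy = sum((xi-xbar)(yi-ybar)) = -77
Sxx = sum((xi-xbar)^2) = 42
b = Sxy / Sxx = -11/6 ≈ -1.833333

-1.8333


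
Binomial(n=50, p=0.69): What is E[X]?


E[X] = n*p = 50 * 0.69 = 34.5

34.5


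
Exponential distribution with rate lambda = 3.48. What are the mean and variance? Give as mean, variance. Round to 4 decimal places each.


mean = 1/lam, var = 1/lam^2
mean = 1 / 3.48 = 25/87 ≈ 0.287356
lam^2 = 3.48^2 = 12.1104
var = 1 / 12.1104 = 625/7569 ≈ 0.082574

0.2874, 0.0826


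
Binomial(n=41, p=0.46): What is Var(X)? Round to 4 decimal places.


Var = n*p*(1-p) = 41 * 0.46 * 0.54 = 10.1844

10.1844


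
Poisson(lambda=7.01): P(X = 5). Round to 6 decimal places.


P = e^(-lam) * lam^k / k!
e^(-7.01) ≈ 0.0009028086
lam^k = 7.01^5 ≈ 16927.393490
k! = 5! = 120
P = 0.0009028086 * 16927.393490 / 120 ≈ 0.127352

0.127352


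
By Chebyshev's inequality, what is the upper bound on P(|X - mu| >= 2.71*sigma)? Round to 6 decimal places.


P <= 1/k^2
k^2 = 2.71^2 = 7.3441
1/k^2 = 1 / 7.3441 ≈ 0.13616372

0.136164


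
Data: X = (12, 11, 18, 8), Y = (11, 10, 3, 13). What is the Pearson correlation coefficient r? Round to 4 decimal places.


r = sum((xi-xbar)(yi-ybar)) / sqrt(sum((xi-xbar)^2) * sum((yi-ybar)^2))
n = 4, xbar = 49/4 = 12.25, ybar = 37/4 = 9.25
Sxy = sum((xi-xbar)(yi-ybar)) = -53.25
Sxx = sum((xi-xbar)^2) = 52.75
Syy = sum((yi-ybar)^2) = 56.75
sqrt(Sxx*Syy) ≈ 54.713458
r = Sxy / sqrt(Sxx*Syy) = -53.25 / 54.713458 ≈ -0.973252

-0.9733


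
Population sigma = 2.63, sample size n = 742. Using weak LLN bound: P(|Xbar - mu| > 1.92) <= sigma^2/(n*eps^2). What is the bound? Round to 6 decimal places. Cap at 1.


bound = min(1, sigma^2/(n*eps^2))
sigma^2 = 2.63^2 = 6.9169
n*eps^2 = 742 * 1.92^2 = 742 * 3.6864 = 2735.3088
sigma^2/(n*eps^2) = 6.9169 / 2735.3088 ≈ 0.00252875

0.002529


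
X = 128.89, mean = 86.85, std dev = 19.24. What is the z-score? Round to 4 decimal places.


z = (X - mu) / sigma
X - mu = 128.89 - 86.85 = 42.04
z = 42.04 / 19.24 = 1051/481 ≈ 2.185031

2.1850


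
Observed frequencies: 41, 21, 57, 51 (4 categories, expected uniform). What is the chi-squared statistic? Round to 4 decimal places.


chi2 = sum((O-E)^2/E), E = total/4
total = 170, E = 170/4 = 42.5
(41 - 42.5)^2 / 42.5 = 2.25 / 42.5 = 9/170 ≈ 0.052941
(21 - 42.5)^2 / 42.5 = 462.25 / 42.5 = 1849/170 ≈ 10.876471
(57 - 42.5)^2 / 42.5 = 210.25 / 42.5 = 841/170 ≈ 4.947059
(51 - 42.5)^2 / 42.5 = 72.25 / 42.5 = 1.7
chi2 = 1494/85 ≈ 17.576471

17.5765


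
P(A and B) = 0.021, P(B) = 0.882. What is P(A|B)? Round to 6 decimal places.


P(A|B) = P(A and B) / P(B) = 0.021 / 0.882 = 1/42 ≈ 0.02380952

0.023810


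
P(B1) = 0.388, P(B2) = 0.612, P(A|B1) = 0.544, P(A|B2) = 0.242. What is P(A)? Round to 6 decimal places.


P(A) = P(A|B1)*P(B1) + P(A|B2)*P(B2)
P(A|B1)*P(B1) = 0.544 * 0.388 = 0.211072
P(A|B2)*P(B2) = 0.242 * 0.612 = 0.148104
P(A) = 0.211072 + 0.148104 = 0.359176

0.359176


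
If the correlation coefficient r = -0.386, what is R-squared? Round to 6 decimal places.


R^2 = r^2 = (-0.386)^2 = 0.148996

0.148996


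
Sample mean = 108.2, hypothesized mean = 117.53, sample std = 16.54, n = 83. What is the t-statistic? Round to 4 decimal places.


t = (xbar - mu0) / (s/sqrt(n))
xbar - mu0 = 108.2 - 117.53 = -9.33
sqrt(83) ≈ 9.11043358
s/sqrt(n) = 16.54 / 9.11043358 ≈ 1.81550086
t = -9.33 / 1.81550086 ≈ -5.139078

-5.1391


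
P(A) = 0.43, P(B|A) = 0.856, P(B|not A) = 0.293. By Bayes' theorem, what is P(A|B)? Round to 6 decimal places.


P(A|B) = P(B|A)*P(A) / P(B), P(B) = P(B|A)*P(A) + P(B|not A)*P(not A)
P(B|A)*P(A) = 0.856 * 0.43 = 0.36808
P(B|not A)*P(not A) = 0.293 * 0.57 = 0.16701
P(B) = 0.36808 + 0.16701 = 0.53509
P(A|B) = 0.36808 / 0.53509 ≈ 0.68788428

0.687884


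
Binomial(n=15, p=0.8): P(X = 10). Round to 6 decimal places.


P = C(n,k) * p^k * (1-p)^(n-k)
C(15,10) = 3003
p^k = 0.8^10 ≈ 0.1073742
(1-p)^(n-k) = 0.2^5 = 0.00032
P = 3003 * 0.1073742 * 0.00032 ≈ 0.103182

0.103182


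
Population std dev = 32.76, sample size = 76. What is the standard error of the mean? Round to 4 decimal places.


SE = sigma / sqrt(n)
sqrt(76) ≈ 8.717798
SE = 32.76 / 8.717798 ≈ 3.757830

3.7578


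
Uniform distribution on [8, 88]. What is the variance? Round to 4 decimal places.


Var = (b-a)^2 / 12
(b-a)^2 = (88 - 8)^2 = 6400
Var = 6400/12 ≈ 533.333333

533.3333


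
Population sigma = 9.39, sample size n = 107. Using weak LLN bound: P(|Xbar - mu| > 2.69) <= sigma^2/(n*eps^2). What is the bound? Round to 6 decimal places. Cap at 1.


bound = min(1, sigma^2/(n*eps^2))
sigma^2 = 9.39^2 = 88.1721
n*eps^2 = 107 * 2.69^2 = 107 * 7.2361 = 774.2627
sigma^2/(n*eps^2) = 88.1721 / 774.2627 ≈ 0.11387879

0.113879


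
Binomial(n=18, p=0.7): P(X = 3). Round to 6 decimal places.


P = C(n,k) * p^k * (1-p)^(n-k)
C(18,3) = 816
p^k = 0.7^3 = 0.343
(1-p)^(n-k) = 0.3^15 ≈ 0.00000001434891
P = 816 * 0.343 * 0.00000001434891 ≈ 0.000004

0.000004


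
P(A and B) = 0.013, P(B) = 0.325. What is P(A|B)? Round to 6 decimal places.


P(A|B) = P(A and B) / P(B) = 0.013 / 0.325 = 0.04

0.040000


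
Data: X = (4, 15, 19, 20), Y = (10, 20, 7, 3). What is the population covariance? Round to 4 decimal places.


Cov = (1/n)*sum((xi-xbar)(yi-ybar))
n = 4, xbar = 58/4 = 14.5, ybar = 40/4 = 10
sum((xi-xbar)(yi-ybar)) = -47
Cov = -47 / 4 = -11.75

-11.7500


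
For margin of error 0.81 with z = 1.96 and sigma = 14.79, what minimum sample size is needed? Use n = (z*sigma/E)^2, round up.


z*sigma/E = 1.96 * 14.79 / 0.81 = 24157/675 ≈ 35.788148
(z*sigma/E)^2 ≈ 1280.791548
round up: n = 1281

1281


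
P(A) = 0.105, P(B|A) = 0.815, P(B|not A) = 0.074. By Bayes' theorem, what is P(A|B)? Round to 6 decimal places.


P(A|B) = P(B|A)*P(A) / P(B), P(B) = P(B|A)*P(A) + P(B|not A)*P(not A)
P(B|A)*P(A) = 0.815 * 0.105 = 0.085575
P(B|not A)*P(not A) = 0.074 * 0.895 = 0.06623
P(B) = 0.085575 + 0.06623 = 0.151805
P(A|B) = 0.085575 / 0.151805 ≈ 0.56371661

0.563717


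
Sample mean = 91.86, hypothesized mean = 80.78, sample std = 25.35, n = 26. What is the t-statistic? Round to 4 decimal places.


t = (xbar - mu0) / (s/sqrt(n))
xbar - mu0 = 91.86 - 80.78 = 11.08
sqrt(26) ≈ 5.09901951
s/sqrt(n) = 25.35 / 5.09901951 ≈ 4.97154403
t = 11.08 / 4.97154403 ≈ 2.228684

2.2287


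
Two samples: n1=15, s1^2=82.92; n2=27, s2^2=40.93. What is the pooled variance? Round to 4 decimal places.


sp^2 = ((n1-1)*s1^2 + (n2-1)*s2^2)/(n1+n2-2)
(n1-1)*s1^2 = 14 * 82.92 = 1160.88
(n2-1)*s2^2 = 26 * 40.93 = 1064.18
numerator = 1160.88 + 1064.18 = 2225.06
n1+n2-2 = 40
sp^2 = 2225.06 / 40 = 55.6265

55.6265


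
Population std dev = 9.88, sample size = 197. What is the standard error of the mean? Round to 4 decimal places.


SE = sigma / sqrt(n)
sqrt(197) ≈ 14.035669
SE = 9.88 / 14.035669 ≈ 0.703921

0.7039


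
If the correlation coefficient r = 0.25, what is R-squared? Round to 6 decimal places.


R^2 = r^2 = (0.25)^2 = 0.0625

0.062500


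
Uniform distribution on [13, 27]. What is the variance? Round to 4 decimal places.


Var = (b-a)^2 / 12
(b-a)^2 = (27 - 13)^2 = 196
Var = 196/12 ≈ 16.333333

16.3333


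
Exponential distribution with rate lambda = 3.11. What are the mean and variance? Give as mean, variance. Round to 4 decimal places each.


mean = 1/lam, var = 1/lam^2
mean = 1 / 3.11 = 100/311 ≈ 0.321543
lam^2 = 3.11^2 = 9.6721
var = 1 / 9.6721 ≈ 0.103390

0.3215, 0.1034


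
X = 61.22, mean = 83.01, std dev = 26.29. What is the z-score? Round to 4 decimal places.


z = (X - mu) / sigma
X - mu = 61.22 - 83.01 = -21.79
z = -21.79 / 26.29 = -2179/2629 ≈ -0.828832

-0.8288


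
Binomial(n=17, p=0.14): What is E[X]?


E[X] = n*p = 17 * 0.14 = 2.38

2.38


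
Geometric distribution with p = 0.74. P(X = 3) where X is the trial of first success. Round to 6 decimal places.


P = (1-p)^(k-1) * p
(1-p)^(k-1) = 0.26^2 = 0.0676
P = 0.0676 * 0.74 = 0.050024

0.050024


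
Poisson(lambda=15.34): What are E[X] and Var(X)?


E[X] = Var(X) = lambda = 15.34

15.34, 15.34


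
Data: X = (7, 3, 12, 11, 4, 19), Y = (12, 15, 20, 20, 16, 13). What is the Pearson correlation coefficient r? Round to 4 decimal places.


r = sum((xi-xbar)(yi-ybar)) / sqrt(sum((xi-xbar)^2) * sum((yi-ybar)^2))
n = 6, xbar = 56/6 = 28/3 ≈ 9.333333, ybar = 96/6 = 16
Sxy = sum((xi-xbar)(yi-ybar)) = 4
Sxx = sum((xi-xbar)^2) = 532/3 ≈ 177.333333
Syy = sum((yi-ybar)^2) = 58
sqrt(Sxx*Syy) ≈ 101.416632
r = Sxy / sqrt(Sxx*Syy) = 4 / 101.416632 ≈ 0.039441

0.0394


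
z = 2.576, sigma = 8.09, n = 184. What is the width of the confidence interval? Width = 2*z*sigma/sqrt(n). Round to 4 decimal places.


width = 2*z*sigma/sqrt(n)
2*z*sigma = 2 * 2.576 * 8.09 = 41.67968
sqrt(184) ≈ 13.564660
width = 41.67968 / 13.564660 ≈ 3.072667

3.0727


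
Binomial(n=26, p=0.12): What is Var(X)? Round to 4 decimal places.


Var = n*p*(1-p) = 26 * 0.12 * 0.88 = 2.7456

2.7456


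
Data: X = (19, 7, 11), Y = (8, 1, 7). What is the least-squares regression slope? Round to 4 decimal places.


b = sum((xi-xbar)(yi-ybar)) / sum((xi-xbar)^2)
n = 3, xbar = 37/3 ≈ 12.333333, ybar = 16/3 ≈ 5.333333
Sxy = sum((xi-xbar)(yi-ybar)) = 116/3 ≈ 38.666667
Sxx = sum((xi-xbar)^2) = 224/3 ≈ 74.666667
b = Sxy / Sxx = 29/56 ≈ 0.517857

0.5179


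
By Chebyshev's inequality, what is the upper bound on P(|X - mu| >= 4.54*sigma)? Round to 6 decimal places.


P <= 1/k^2
k^2 = 4.54^2 = 20.6116
1/k^2 = 1 / 20.6116 ≈ 0.04851637

0.048516


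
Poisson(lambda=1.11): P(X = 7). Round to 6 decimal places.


P = e^(-lam) * lam^k / k!
e^(-1.11) ≈ 0.3295590
lam^k = 1.11^7 ≈ 2.076160
k! = 7! = 5040
P = 0.3295590 * 2.076160 / 5040 ≈ 0.000136

0.000136


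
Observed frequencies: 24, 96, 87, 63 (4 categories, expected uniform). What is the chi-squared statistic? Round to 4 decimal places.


chi2 = sum((O-E)^2/E), E = total/4
total = 270, E = 270/4 = 67.5
(24 - 67.5)^2 / 67.5 = 1892.25 / 67.5 = 841/30 ≈ 28.033333
(96 - 67.5)^2 / 67.5 = 812.25 / 67.5 = 361/30 ≈ 12.033333
(87 - 67.5)^2 / 67.5 = 380.25 / 67.5 = 169/30 ≈ 5.633333
(63 - 67.5)^2 / 67.5 = 20.25 / 67.5 = 0.3
chi2 = 46

46.0000


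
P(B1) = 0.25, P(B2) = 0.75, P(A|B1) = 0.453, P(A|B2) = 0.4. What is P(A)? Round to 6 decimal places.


P(A) = P(A|B1)*P(B1) + P(A|B2)*P(B2)
P(A|B1)*P(B1) = 0.453 * 0.25 = 0.11325
P(A|B2)*P(B2) = 0.4 * 0.75 = 0.3
P(A) = 0.11325 + 0.3 = 0.41325

0.413250


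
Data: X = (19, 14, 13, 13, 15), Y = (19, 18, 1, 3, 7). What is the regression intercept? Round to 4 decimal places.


a = ybar - b*xbar, where b = sum((xi-xbar)(yi-ybar)) / sum((xi-xbar)^2)
n = 5, xbar = 74/5 = 14.8, ybar = 48/5 = 9.6
Sxy = sum((xi-xbar)(yi-ybar)) = 59.6
Sxx = sum((xi-xbar)^2) = 24.8
b = Sxy / Sxx = 149/62 ≈ 2.403226
a = 9.6 - 2.403226 * 14.8 = -805/31 ≈ -25.967742

-25.9677


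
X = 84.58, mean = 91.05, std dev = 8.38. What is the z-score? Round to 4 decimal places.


z = (X - mu) / sigma
X - mu = 84.58 - 91.05 = -6.47
z = -6.47 / 8.38 = -647/838 ≈ -0.772076

-0.7721


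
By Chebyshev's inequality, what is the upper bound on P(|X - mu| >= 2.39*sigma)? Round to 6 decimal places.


P <= 1/k^2
k^2 = 2.39^2 = 5.7121
1/k^2 = 1 / 5.7121 ≈ 0.17506696

0.175067


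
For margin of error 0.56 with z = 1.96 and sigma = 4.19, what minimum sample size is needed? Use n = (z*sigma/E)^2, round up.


z*sigma/E = 1.96 * 4.19 / 0.56 = 14.665
(z*sigma/E)^2 = 215.062225
round up: n = 216

216


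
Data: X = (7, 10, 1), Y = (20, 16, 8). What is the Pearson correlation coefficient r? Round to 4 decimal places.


r = sum((xi-xbar)(yi-ybar)) / sqrt(sum((xi-xbar)^2) * sum((yi-ybar)^2))
n = 3, xbar = 18/3 = 6, ybar = 44/3 ≈ 14.666667
Sxy = sum((xi-xbar)(yi-ybar)) = 44
Sxx = sum((xi-xbar)^2) = 42
Syy = sum((yi-ybar)^2) = 224/3 ≈ 74.666667
sqrt(Sxx*Syy) = 56
r = Sxy / sqrt(Sxx*Syy) = 44 / 56 = 11/14 ≈ 0.785714

0.7857


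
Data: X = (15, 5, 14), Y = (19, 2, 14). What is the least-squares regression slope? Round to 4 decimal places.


b = sum((xi-xbar)(yi-ybar)) / sum((xi-xbar)^2)
n = 3, xbar = 34/3 ≈ 11.333333, ybar = 35/3 ≈ 11.666667
Sxy = sum((xi-xbar)(yi-ybar)) = 283/3 ≈ 94.333333
Sxx = sum((xi-xbar)^2) = 182/3 ≈ 60.666667
b = Sxy / Sxx = 283/182 ≈ 1.554945

1.5549


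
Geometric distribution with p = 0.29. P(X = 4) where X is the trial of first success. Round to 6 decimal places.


P = (1-p)^(k-1) * p
(1-p)^(k-1) = 0.71^3 = 0.357911
P = 0.357911 * 0.29 ≈ 0.1037942

0.103794


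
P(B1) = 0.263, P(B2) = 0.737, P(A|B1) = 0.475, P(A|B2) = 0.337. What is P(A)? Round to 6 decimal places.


P(A) = P(A|B1)*P(B1) + P(A|B2)*P(B2)
P(A|B1)*P(B1) = 0.475 * 0.263 = 0.124925
P(A|B2)*P(B2) = 0.337 * 0.737 = 0.248369
P(A) = 0.124925 + 0.248369 = 0.373294

0.373294


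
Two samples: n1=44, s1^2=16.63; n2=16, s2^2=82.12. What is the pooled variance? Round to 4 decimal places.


sp^2 = ((n1-1)*s1^2 + (n2-1)*s2^2)/(n1+n2-2)
(n1-1)*s1^2 = 43 * 16.63 = 715.09
(n2-1)*s2^2 = 15 * 82.12 = 1231.8
numerator = 715.09 + 1231.8 = 1946.89
n1+n2-2 = 58
sp^2 = 1946.89 / 58 = 194689/5800 ≈ 33.567069

33.5671


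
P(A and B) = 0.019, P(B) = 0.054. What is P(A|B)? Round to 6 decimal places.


P(A|B) = P(A and B) / P(B) = 0.019 / 0.054 = 19/54 ≈ 0.35185185

0.351852


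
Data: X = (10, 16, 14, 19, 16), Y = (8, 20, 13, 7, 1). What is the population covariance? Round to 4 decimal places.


Cov = (1/n)*sum((xi-xbar)(yi-ybar))
n = 5, xbar = 75/5 = 15, ybar = 49/5 = 9.8
sum((xi-xbar)(yi-ybar)) = -4
Cov = -4 / 5 = -0.8

-0.8000


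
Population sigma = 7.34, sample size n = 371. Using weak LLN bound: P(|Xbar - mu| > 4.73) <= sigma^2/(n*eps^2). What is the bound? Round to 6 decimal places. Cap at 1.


bound = min(1, sigma^2/(n*eps^2))
sigma^2 = 7.34^2 = 53.8756
n*eps^2 = 371 * 4.73^2 = 371 * 22.3729 = 8300.3459
sigma^2/(n*eps^2) = 53.8756 / 8300.3459 ≈ 0.00649077

0.006491


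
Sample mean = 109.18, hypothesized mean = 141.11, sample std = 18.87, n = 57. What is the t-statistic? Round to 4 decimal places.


t = (xbar - mu0) / (s/sqrt(n))
xbar - mu0 = 109.18 - 141.11 = -31.93
sqrt(57) ≈ 7.54983444
s/sqrt(n) = 18.87 / 7.54983444 ≈ 2.49939256
t = -31.93 / 2.49939256 ≈ -12.775104

-12.7751


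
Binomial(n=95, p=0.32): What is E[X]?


E[X] = n*p = 95 * 0.32 = 30.4

30.4


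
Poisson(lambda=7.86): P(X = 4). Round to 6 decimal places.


P = e^(-lam) * lam^k / k!
e^(-7.86) ≈ 0.0003858739
lam^k = 7.86^4 ≈ 3816.718976
k! = 4! = 24
P = 0.0003858739 * 3816.718976 / 24 ≈ 0.061366

0.061366


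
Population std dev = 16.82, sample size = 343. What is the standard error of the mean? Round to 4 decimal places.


SE = sigma / sqrt(n)
sqrt(343) ≈ 18.520259
SE = 16.82 / 18.520259 ≈ 0.908195

0.9082


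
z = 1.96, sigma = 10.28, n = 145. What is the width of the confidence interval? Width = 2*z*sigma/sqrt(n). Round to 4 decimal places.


width = 2*z*sigma/sqrt(n)
2*z*sigma = 2 * 1.96 * 10.28 = 40.2976
sqrt(145) ≈ 12.041595
width = 40.2976 / 12.041595 ≈ 3.346534

3.3465


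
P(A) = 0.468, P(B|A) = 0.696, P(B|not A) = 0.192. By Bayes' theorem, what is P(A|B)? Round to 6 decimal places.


P(A|B) = P(B|A)*P(A) / P(B), P(B) = P(B|A)*P(A) + P(B|not A)*P(not A)
P(B|A)*P(A) = 0.696 * 0.468 = 0.325728
P(B|not A)*P(not A) = 0.192 * 0.532 = 0.102144
P(B) = 0.325728 + 0.102144 = 0.427872
P(A|B) = 0.325728 / 0.427872 = 3393/4457 ≈ 0.76127440

0.761274


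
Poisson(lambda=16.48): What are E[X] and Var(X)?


E[X] = Var(X) = lambda = 16.48

16.48, 16.48


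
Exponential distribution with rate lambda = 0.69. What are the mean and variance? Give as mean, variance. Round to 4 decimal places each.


mean = 1/lam, var = 1/lam^2
mean = 1 / 0.69 = 100/69 ≈ 1.449275
lam^2 = 0.69^2 = 0.4761
var = 1 / 0.4761 = 10000/4761 ≈ 2.100399

1.4493, 2.1004


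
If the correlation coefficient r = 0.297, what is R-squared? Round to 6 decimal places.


R^2 = r^2 = (0.297)^2 = 0.088209

0.088209


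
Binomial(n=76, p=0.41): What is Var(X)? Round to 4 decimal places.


Var = n*p*(1-p) = 76 * 0.41 * 0.59 = 18.3844

18.3844


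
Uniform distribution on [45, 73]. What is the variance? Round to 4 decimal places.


Var = (b-a)^2 / 12
(b-a)^2 = (73 - 45)^2 = 784
Var = 784/12 ≈ 65.333333

65.3333


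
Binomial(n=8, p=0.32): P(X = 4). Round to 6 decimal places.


P = C(n,k) * p^k * (1-p)^(n-k)
C(8,4) = 70
p^k = 0.32^4 = 0.01048576
(1-p)^(n-k) = 0.68^4 ≈ 0.2138138
P = 70 * 0.01048576 * 0.2138138 ≈ 0.156940

0.156940


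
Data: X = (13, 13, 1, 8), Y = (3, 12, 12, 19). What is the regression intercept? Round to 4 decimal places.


a = ybar - b*xbar, where b = sum((xi-xbar)(yi-ybar)) / sum((xi-xbar)^2)
n = 4, xbar = 35/4 = 8.75, ybar = 46/4 = 11.5
Sxy = sum((xi-xbar)(yi-ybar)) = -43.5
Sxx = sum((xi-xbar)^2) = 96.75
b = Sxy / Sxx = -58/129 ≈ -0.449612
a = 11.5 - (-0.449612) * 8.75 = 1991/129 ≈ 15.434109

15.4341


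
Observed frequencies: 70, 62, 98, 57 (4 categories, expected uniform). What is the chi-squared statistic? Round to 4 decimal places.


chi2 = sum((O-E)^2/E), E = total/4
total = 287, E = 287/4 = 71.75
(70 - 71.75)^2 / 71.75 = 3.0625 / 71.75 = 7/164 ≈ 0.042683
(62 - 71.75)^2 / 71.75 = 95.0625 / 71.75 = 1521/1148 ≈ 1.324913
(98 - 71.75)^2 / 71.75 = 689.0625 / 71.75 = 1575/164 ≈ 9.603659
(57 - 71.75)^2 / 71.75 = 217.5625 / 71.75 = 3481/1148 ≈ 3.032230
chi2 = 4019/287 ≈ 14.003484

14.0035


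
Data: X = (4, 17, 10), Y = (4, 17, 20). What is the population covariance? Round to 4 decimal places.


Cov = (1/n)*sum((xi-xbar)(yi-ybar))
n = 3, xbar = 31/3 ≈ 10.333333, ybar = 41/3 ≈ 13.666667
sum((xi-xbar)(yi-ybar)) = 244/3 ≈ 81.333333
Cov = 81.333333 / 3 = 244/9 ≈ 27.111111

27.1111


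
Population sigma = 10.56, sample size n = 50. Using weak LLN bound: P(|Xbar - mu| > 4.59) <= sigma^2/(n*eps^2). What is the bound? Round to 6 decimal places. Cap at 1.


bound = min(1, sigma^2/(n*eps^2))
sigma^2 = 10.56^2 = 111.5136
n*eps^2 = 50 * 4.59^2 = 50 * 21.0681 = 1053.405
sigma^2/(n*eps^2) = 111.5136 / 1053.405 ≈ 0.10586014

0.105860


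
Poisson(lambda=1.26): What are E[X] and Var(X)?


E[X] = Var(X) = lambda = 1.26

1.26, 1.26


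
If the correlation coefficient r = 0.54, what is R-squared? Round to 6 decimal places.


R^2 = r^2 = (0.54)^2 = 0.2916

0.291600


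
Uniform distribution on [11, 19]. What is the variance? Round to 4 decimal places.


Var = (b-a)^2 / 12
(b-a)^2 = (19 - 11)^2 = 64
Var = 64/12 ≈ 5.333333

5.3333


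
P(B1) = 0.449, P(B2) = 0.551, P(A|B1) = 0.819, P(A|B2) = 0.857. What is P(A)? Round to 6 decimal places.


P(A) = P(A|B1)*P(B1) + P(A|B2)*P(B2)
P(A|B1)*P(B1) = 0.819 * 0.449 = 0.367731
P(A|B2)*P(B2) = 0.857 * 0.551 = 0.472207
P(A) = 0.367731 + 0.472207 = 0.839938

0.839938


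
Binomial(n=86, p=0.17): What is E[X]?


E[X] = n*p = 86 * 0.17 = 14.62

14.62


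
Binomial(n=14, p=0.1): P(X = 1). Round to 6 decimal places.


P = C(n,k) * p^k * (1-p)^(n-k)
C(14,1) = 14
p^k = 0.1^1 = 0.1
(1-p)^(n-k) = 0.9^13 ≈ 0.2541866
P = 14 * 0.1 * 0.2541866 ≈ 0.355861

0.355861


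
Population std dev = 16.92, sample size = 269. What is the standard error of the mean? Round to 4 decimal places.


SE = sigma / sqrt(n)
sqrt(269) ≈ 16.401219
SE = 16.92 / 16.401219 ≈ 1.031631

1.0316


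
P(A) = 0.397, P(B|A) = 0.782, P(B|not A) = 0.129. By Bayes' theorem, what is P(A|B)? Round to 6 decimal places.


P(A|B) = P(B|A)*P(A) / P(B), P(B) = P(B|A)*P(A) + P(B|not A)*P(not A)
P(B|A)*P(A) = 0.782 * 0.397 = 0.310454
P(B|not A)*P(not A) = 0.129 * 0.603 = 0.077787
P(B) = 0.310454 + 0.077787 = 0.388241
P(A|B) = 0.310454 / 0.388241 ≈ 0.79964249

0.799642


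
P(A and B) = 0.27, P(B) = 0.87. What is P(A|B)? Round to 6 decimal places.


P(A|B) = P(A and B) / P(B) = 0.27 / 0.87 = 9/29 ≈ 0.31034483

0.310345


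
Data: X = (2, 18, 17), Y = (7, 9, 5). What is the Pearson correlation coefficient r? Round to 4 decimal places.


r = sum((xi-xbar)(yi-ybar)) / sqrt(sum((xi-xbar)^2) * sum((yi-ybar)^2))
n = 3, xbar = 37/3 ≈ 12.333333, ybar = 21/3 = 7
Sxy = sum((xi-xbar)(yi-ybar)) = 2
Sxx = sum((xi-xbar)^2) = 482/3 ≈ 160.666667
Syy = sum((yi-ybar)^2) = 8
sqrt(Sxx*Syy) ≈ 35.851546
r = Sxy / sqrt(Sxx*Syy) = 2 / 35.851546 ≈ 0.055786

0.0558


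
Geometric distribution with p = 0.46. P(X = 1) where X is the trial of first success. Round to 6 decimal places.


P = (1-p)^(k-1) * p
(1-p)^(k-1) = 0.54^0 = 1
P = 1 * 0.46 = 0.46

0.460000


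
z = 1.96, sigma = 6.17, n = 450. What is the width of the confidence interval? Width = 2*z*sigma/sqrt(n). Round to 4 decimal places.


width = 2*z*sigma/sqrt(n)
2*z*sigma = 2 * 1.96 * 6.17 = 24.1864
sqrt(450) ≈ 21.213203
width = 24.1864 / 21.213203 ≈ 1.140158

1.1402


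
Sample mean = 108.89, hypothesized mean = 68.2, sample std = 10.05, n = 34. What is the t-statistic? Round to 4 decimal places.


t = (xbar - mu0) / (s/sqrt(n))
xbar - mu0 = 108.89 - 68.2 = 40.69
sqrt(34) ≈ 5.83095189
s/sqrt(n) = 10.05 / 5.83095189 ≈ 1.72356078
t = 40.69 / 1.72356078 ≈ 23.608103

23.6081


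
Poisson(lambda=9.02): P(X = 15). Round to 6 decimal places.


P = e^(-lam) * lam^k / k!
e^(-9.02) ≈ 0.0001209661
lam^k = 9.02^15 ≈ 212861963126694.384713
k! = 15! = 1307674368000
P = 0.0001209661 * 212861963126694.384713 / 1307674368000 ≈ 0.019691

0.019691


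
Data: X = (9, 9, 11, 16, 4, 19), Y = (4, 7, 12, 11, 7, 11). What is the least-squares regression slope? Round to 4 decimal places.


b = sum((xi-xbar)(yi-ybar)) / sum((xi-xbar)^2)
n = 6, xbar = 68/6 = 34/3 ≈ 11.333333, ybar = 52/6 = 26/3 ≈ 8.666667
Sxy = sum((xi-xbar)(yi-ybar)) = 164/3 ≈ 54.666667
Sxx = sum((xi-xbar)^2) = 436/3 ≈ 145.333333
b = Sxy / Sxx = 41/109 ≈ 0.376147

0.3761


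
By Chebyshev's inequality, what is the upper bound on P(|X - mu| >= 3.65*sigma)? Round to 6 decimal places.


P <= 1/k^2
k^2 = 3.65^2 = 13.3225
1/k^2 = 1 / 13.3225 = 400/5329 ≈ 0.07506099

0.075061


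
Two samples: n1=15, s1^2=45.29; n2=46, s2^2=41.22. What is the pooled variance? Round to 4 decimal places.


sp^2 = ((n1-1)*s1^2 + (n2-1)*s2^2)/(n1+n2-2)
(n1-1)*s1^2 = 14 * 45.29 = 634.06
(n2-1)*s2^2 = 45 * 41.22 = 1854.9
numerator = 634.06 + 1854.9 = 2488.96
n1+n2-2 = 59
sp^2 = 2488.96 / 59 = 62224/1475 ≈ 42.185763

42.1858


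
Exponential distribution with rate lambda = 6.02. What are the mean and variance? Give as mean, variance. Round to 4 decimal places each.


mean = 1/lam, var = 1/lam^2
mean = 1 / 6.02 = 50/301 ≈ 0.166113
lam^2 = 6.02^2 = 36.2404
var = 1 / 36.2404 ≈ 0.027594

0.1661, 0.0276


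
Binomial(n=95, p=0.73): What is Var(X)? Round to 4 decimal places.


Var = n*p*(1-p) = 95 * 0.73 * 0.27 = 18.7245

18.7245


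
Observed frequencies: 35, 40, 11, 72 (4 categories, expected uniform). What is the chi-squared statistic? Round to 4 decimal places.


chi2 = sum((O-E)^2/E), E = total/4
total = 158, E = 158/4 = 39.5
(35 - 39.5)^2 / 39.5 = 20.25 / 39.5 = 81/158 ≈ 0.512658
(40 - 39.5)^2 / 39.5 = 0.25 / 39.5 = 1/158 ≈ 0.006329
(11 - 39.5)^2 / 39.5 = 812.25 / 39.5 = 3249/158 ≈ 20.563291
(72 - 39.5)^2 / 39.5 = 1056.25 / 39.5 = 4225/158 ≈ 26.740506
chi2 = 3778/79 ≈ 47.822785

47.8228


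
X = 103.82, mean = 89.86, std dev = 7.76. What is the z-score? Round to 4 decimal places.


z = (X - mu) / sigma
X - mu = 103.82 - 89.86 = 13.96
z = 13.96 / 7.76 = 349/194 ≈ 1.798969

1.7990


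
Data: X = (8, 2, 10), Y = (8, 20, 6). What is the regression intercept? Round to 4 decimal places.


a = ybar - b*xbar, where b = sum((xi-xbar)(yi-ybar)) / sum((xi-xbar)^2)
n = 3, xbar = 20/3 ≈ 6.666667, ybar = 34/3 ≈ 11.333333
Sxy = sum((xi-xbar)(yi-ybar)) = -188/3 ≈ -62.666667
Sxx = sum((xi-xbar)^2) = 104/3 ≈ 34.666667
b = Sxy / Sxx = -47/26 ≈ -1.807692
a = 11.333333 - (-1.807692) * 6.666667 = 304/13 ≈ 23.384615

23.3846


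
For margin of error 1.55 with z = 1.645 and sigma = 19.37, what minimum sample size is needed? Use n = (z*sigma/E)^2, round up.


z*sigma/E = 1.645 * 19.37 / 1.55 ≈ 20.557194
(z*sigma/E)^2 ≈ 422.598207
round up: n = 423

423


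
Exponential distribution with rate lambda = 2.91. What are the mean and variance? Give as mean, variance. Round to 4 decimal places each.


mean = 1/lam, var = 1/lam^2
mean = 1 / 2.91 = 100/291 ≈ 0.343643
lam^2 = 2.91^2 = 8.4681
var = 1 / 8.4681 ≈ 0.118090

0.3436, 0.1181


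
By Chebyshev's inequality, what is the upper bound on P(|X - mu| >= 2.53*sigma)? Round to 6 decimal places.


P <= 1/k^2
k^2 = 2.53^2 = 6.4009
1/k^2 = 1 / 6.4009 ≈ 0.15622803

0.156228


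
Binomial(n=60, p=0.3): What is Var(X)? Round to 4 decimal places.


Var = n*p*(1-p) = 60 * 0.3 * 0.7 = 12.6

12.6000


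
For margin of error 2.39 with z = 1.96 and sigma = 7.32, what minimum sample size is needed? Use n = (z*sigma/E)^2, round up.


z*sigma/E = 1.96 * 7.32 / 2.39 = 35868/5975 ≈ 6.003013
(z*sigma/E)^2 ≈ 36.036160
round up: n = 37

37


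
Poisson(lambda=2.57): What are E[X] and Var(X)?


E[X] = Var(X) = lambda = 2.57

2.57, 2.57


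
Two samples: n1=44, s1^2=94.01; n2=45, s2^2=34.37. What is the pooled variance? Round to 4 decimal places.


sp^2 = ((n1-1)*s1^2 + (n2-1)*s2^2)/(n1+n2-2)
(n1-1)*s1^2 = 43 * 94.01 = 4042.43
(n2-1)*s2^2 = 44 * 34.37 = 1512.28
numerator = 4042.43 + 1512.28 = 5554.71
n1+n2-2 = 87
sp^2 = 5554.71 / 87 = 185157/2900 ≈ 63.847241

63.8472


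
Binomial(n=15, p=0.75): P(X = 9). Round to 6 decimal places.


P = C(n,k) * p^k * (1-p)^(n-k)
C(15,9) = 5005
p^k = 0.75^9 ≈ 0.07508469
(1-p)^(n-k) = 0.25^6 = 1/4096 ≈ 0.0002441406
P = 5005 * 0.07508469 * 0.0002441406 ≈ 0.091748

0.091748


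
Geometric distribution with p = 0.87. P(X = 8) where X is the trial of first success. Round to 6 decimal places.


P = (1-p)^(k-1) * p
(1-p)^(k-1) = 0.13^7 ≈ 0.0000006274852
P = 0.0000006274852 * 0.87 ≈ 0.0000005459121

0.000001


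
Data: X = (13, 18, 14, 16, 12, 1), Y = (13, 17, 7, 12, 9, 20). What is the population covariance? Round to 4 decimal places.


Cov = (1/n)*sum((xi-xbar)(yi-ybar))
n = 6, xbar = 74/6 = 37/3 ≈ 12.333333, ybar = 78/6 = 13
sum((xi-xbar)(yi-ybar)) = -69
Cov = -69 / 6 = -11.5

-11.5000


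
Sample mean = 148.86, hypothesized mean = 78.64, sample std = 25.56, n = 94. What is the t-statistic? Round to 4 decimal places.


t = (xbar - mu0) / (s/sqrt(n))
xbar - mu0 = 148.86 - 78.64 = 70.22
sqrt(94) ≈ 9.69535971
s/sqrt(n) = 25.56 / 9.69535971 ≈ 2.63631271
t = 70.22 / 2.63631271 ≈ 26.635687

26.6357


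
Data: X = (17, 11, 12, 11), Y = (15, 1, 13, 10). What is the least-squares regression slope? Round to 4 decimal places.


b = sum((xi-xbar)(yi-ybar)) / sum((xi-xbar)^2)
n = 4, xbar = 51/4 = 12.75, ybar = 39/4 = 9.75
Sxy = sum((xi-xbar)(yi-ybar)) = 34.75
Sxx = sum((xi-xbar)^2) = 24.75
b = Sxy / Sxx = 139/99 ≈ 1.404040

1.4040


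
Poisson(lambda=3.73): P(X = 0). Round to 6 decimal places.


P = e^(-lam) * lam^k / k!
e^(-3.73) ≈ 0.02399284
lam^k = 3.73^0 = 1
k! = 0! = 1
P = 0.02399284 * 1 / 1 ≈ 0.023993

0.023993


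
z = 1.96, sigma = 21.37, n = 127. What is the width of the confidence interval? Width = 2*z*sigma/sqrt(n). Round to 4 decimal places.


width = 2*z*sigma/sqrt(n)
2*z*sigma = 2 * 1.96 * 21.37 = 83.7704
sqrt(127) ≈ 11.269428
width = 83.7704 / 11.269428 ≈ 7.433421

7.4334


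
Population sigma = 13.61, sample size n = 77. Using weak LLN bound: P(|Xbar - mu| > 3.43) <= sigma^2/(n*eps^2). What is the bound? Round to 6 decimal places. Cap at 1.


bound = min(1, sigma^2/(n*eps^2))
sigma^2 = 13.61^2 = 185.2321
n*eps^2 = 77 * 3.43^2 = 77 * 11.7649 = 905.8973
sigma^2/(n*eps^2) = 185.2321 / 905.8973 ≈ 0.20447362

0.204474


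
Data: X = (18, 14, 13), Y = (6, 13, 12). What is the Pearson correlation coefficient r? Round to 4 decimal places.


r = sum((xi-xbar)(yi-ybar)) / sqrt(sum((xi-xbar)^2) * sum((yi-ybar)^2))
n = 3, xbar = 45/3 = 15, ybar = 31/3 ≈ 10.333333
Sxy = sum((xi-xbar)(yi-ybar)) = -19
Sxx = sum((xi-xbar)^2) = 14
Syy = sum((yi-ybar)^2) = 86/3 ≈ 28.666667
sqrt(Sxx*Syy) ≈ 20.033306
r = Sxy / sqrt(Sxx*Syy) = -19 / 20.033306 ≈ -0.948421

-0.9484


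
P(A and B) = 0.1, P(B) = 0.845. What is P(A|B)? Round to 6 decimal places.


P(A|B) = P(A and B) / P(B) = 0.1 / 0.845 = 20/169 ≈ 0.11834320

0.118343


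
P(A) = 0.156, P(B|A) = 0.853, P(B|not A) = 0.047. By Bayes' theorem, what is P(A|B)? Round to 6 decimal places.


P(A|B) = P(B|A)*P(A) / P(B), P(B) = P(B|A)*P(A) + P(B|not A)*P(not A)
P(B|A)*P(A) = 0.853 * 0.156 = 0.133068
P(B|not A)*P(not A) = 0.047 * 0.844 = 0.039668
P(B) = 0.133068 + 0.039668 = 0.172736
P(A|B) = 0.133068 / 0.172736 ≈ 0.77035476

0.770355


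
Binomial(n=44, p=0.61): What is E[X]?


E[X] = n*p = 44 * 0.61 = 26.84

26.84


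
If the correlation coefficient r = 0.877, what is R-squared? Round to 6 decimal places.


R^2 = r^2 = (0.877)^2 = 0.769129

0.769129


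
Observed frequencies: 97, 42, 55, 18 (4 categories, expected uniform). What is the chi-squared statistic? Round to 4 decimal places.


chi2 = sum((O-E)^2/E), E = total/4
total = 212, E = 212/4 = 53
(97 - 53)^2 / 53 = 1936 / 53 = 1936/53 ≈ 36.528302
(42 - 53)^2 / 53 = 121 / 53 = 121/53 ≈ 2.283019
(55 - 53)^2 / 53 = 4 / 53 = 4/53 ≈ 0.075472
(18 - 53)^2 / 53 = 1225 / 53 = 1225/53 ≈ 23.113208
chi2 = 62

62.0000


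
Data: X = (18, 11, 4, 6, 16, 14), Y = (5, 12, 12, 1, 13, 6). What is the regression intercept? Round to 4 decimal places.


a = ybar - b*xbar, where b = sum((xi-xbar)(yi-ybar)) / sum((xi-xbar)^2)
n = 6, xbar = 69/6 = 11.5, ybar = 49/6 ≈ 8.166667
Sxy = sum((xi-xbar)(yi-ybar)) = 4.5
Sxx = sum((xi-xbar)^2) = 155.5
b = Sxy / Sxx = 9/311 ≈ 0.028939
a = 8.166667 - 0.028939 * 11.5 = 7309/933 ≈ 7.833869

7.8339


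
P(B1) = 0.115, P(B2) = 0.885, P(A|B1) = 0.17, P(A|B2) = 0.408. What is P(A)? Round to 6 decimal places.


P(A) = P(A|B1)*P(B1) + P(A|B2)*P(B2)
P(A|B1)*P(B1) = 0.17 * 0.115 = 0.01955
P(A|B2)*P(B2) = 0.408 * 0.885 = 0.36108
P(A) = 0.01955 + 0.36108 = 0.38063

0.380630


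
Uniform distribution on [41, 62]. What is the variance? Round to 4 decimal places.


Var = (b-a)^2 / 12
(b-a)^2 = (62 - 41)^2 = 441
Var = 441/12 = 36.75

36.7500


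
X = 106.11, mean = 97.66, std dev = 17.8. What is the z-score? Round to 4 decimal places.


z = (X - mu) / sigma
X - mu = 106.11 - 97.66 = 8.45
z = 8.45 / 17.8 = 169/356 ≈ 0.474719

0.4747


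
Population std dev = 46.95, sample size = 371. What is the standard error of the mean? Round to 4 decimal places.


SE = sigma / sqrt(n)
sqrt(371) ≈ 19.261360
SE = 46.95 / 19.261360 ≈ 2.437523

2.4375


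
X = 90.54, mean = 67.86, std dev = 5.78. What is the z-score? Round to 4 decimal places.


z = (X - mu) / sigma
X - mu = 90.54 - 67.86 = 22.68
z = 22.68 / 5.78 = 1134/289 ≈ 3.923875

3.9239


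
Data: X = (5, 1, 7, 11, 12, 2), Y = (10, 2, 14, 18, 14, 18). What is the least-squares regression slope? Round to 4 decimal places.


b = sum((xi-xbar)(yi-ybar)) / sum((xi-xbar)^2)
n = 6, xbar = 38/6 = 19/3 ≈ 6.333333, ybar = 76/6 = 38/3 ≈ 12.666667
Sxy = sum((xi-xbar)(yi-ybar)) = 212/3 ≈ 70.666667
Sxx = sum((xi-xbar)^2) = 310/3 ≈ 103.333333
b = Sxy / Sxx = 106/155 ≈ 0.683871

0.6839


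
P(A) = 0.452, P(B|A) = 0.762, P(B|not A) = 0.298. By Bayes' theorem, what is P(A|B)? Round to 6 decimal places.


P(A|B) = P(B|A)*P(A) / P(B), P(B) = P(B|A)*P(A) + P(B|not A)*P(not A)
P(B|A)*P(A) = 0.762 * 0.452 = 0.344424
P(B|not A)*P(not A) = 0.298 * 0.548 = 0.163304
P(B) = 0.344424 + 0.163304 = 0.507728
P(A|B) = 0.344424 / 0.507728 ≈ 0.67836322

0.678363


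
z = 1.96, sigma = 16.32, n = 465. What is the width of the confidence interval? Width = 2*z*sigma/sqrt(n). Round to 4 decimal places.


width = 2*z*sigma/sqrt(n)
2*z*sigma = 2 * 1.96 * 16.32 = 63.9744
sqrt(465) ≈ 21.563859
width = 63.9744 / 21.563859 ≈ 2.966742

2.9667


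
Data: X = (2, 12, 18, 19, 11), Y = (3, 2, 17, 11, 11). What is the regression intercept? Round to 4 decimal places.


a = ybar - b*xbar, where b = sum((xi-xbar)(yi-ybar)) / sum((xi-xbar)^2)
n = 5, xbar = 62/5 = 12.4, ybar = 44/5 = 8.8
Sxy = sum((xi-xbar)(yi-ybar)) = 120.4
Sxx = sum((xi-xbar)^2) = 185.2
b = Sxy / Sxx = 301/463 ≈ 0.650108
a = 8.8 - 0.650108 * 12.4 = 342/463 ≈ 0.738661

0.7387


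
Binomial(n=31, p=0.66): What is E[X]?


E[X] = n*p = 31 * 0.66 = 20.46

20.46


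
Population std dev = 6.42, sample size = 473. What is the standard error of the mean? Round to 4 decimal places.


SE = sigma / sqrt(n)
sqrt(473) ≈ 21.748563
SE = 6.42 / 21.748563 ≈ 0.295192

0.2952


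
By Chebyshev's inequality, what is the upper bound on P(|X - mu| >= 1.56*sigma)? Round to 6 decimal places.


P <= 1/k^2
k^2 = 1.56^2 = 2.4336
1/k^2 = 1 / 2.4336 = 625/1521 ≈ 0.41091387

0.410914


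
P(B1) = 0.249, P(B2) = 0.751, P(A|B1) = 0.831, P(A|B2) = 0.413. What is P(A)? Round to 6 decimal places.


P(A) = P(A|B1)*P(B1) + P(A|B2)*P(B2)
P(A|B1)*P(B1) = 0.831 * 0.249 = 0.206919
P(A|B2)*P(B2) = 0.413 * 0.751 = 0.310163
P(A) = 0.206919 + 0.310163 = 0.517082

0.517082


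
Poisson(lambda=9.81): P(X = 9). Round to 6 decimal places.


P = e^(-lam) * lam^k / k!
e^(-9.81) ≈ 0.00005489985
lam^k = 9.81^9 ≈ 841435956.377353
k! = 9! = 362880
P = 0.00005489985 * 841435956.377353 / 362880 ≈ 0.127300

0.127300


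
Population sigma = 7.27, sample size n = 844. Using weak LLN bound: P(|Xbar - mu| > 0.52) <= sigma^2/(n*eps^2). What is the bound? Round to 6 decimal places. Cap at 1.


bound = min(1, sigma^2/(n*eps^2))
sigma^2 = 7.27^2 = 52.8529
n*eps^2 = 844 * 0.52^2 = 844 * 0.2704 = 228.2176
sigma^2/(n*eps^2) = 52.8529 / 228.2176 ≈ 0.23158994

0.231590


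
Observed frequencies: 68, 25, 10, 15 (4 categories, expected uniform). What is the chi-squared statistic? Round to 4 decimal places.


chi2 = sum((O-E)^2/E), E = total/4
total = 118, E = 118/4 = 29.5
(68 - 29.5)^2 / 29.5 = 1482.25 / 29.5 = 5929/118 ≈ 50.245763
(25 - 29.5)^2 / 29.5 = 20.25 / 29.5 = 81/118 ≈ 0.686441
(10 - 29.5)^2 / 29.5 = 380.25 / 29.5 = 1521/118 ≈ 12.889831
(15 - 29.5)^2 / 29.5 = 210.25 / 29.5 = 841/118 ≈ 7.127119
chi2 = 4186/59 ≈ 70.949153

70.9492


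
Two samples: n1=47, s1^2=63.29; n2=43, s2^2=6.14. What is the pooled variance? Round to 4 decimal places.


sp^2 = ((n1-1)*s1^2 + (n2-1)*s2^2)/(n1+n2-2)
(n1-1)*s1^2 = 46 * 63.29 = 2911.34
(n2-1)*s2^2 = 42 * 6.14 = 257.88
numerator = 2911.34 + 257.88 = 3169.22
n1+n2-2 = 88
sp^2 = 3169.22 / 88 = 158461/4400 ≈ 36.013864

36.0139


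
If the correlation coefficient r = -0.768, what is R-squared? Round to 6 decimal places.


R^2 = r^2 = (-0.768)^2 = 0.589824

0.589824


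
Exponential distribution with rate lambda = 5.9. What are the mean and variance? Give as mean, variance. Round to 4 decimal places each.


mean = 1/lam, var = 1/lam^2
mean = 1 / 5.9 = 10/59 ≈ 0.169492
lam^2 = 5.9^2 = 34.81
var = 1 / 34.81 = 100/3481 ≈ 0.028727

0.1695, 0.0287


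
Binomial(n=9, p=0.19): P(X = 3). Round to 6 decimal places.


P = C(n,k) * p^k * (1-p)^(n-k)
C(9,3) = 84
p^k = 0.19^3 = 0.006859
(1-p)^(n-k) = 0.81^6 ≈ 0.2824295
P = 84 * 0.006859 * 0.2824295 ≈ 0.162723

0.162723


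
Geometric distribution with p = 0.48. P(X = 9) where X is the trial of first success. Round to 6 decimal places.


P = (1-p)^(k-1) * p
(1-p)^(k-1) = 0.52^8 ≈ 0.005345973
P = 0.005345973 * 0.48 ≈ 0.002566067

0.002566


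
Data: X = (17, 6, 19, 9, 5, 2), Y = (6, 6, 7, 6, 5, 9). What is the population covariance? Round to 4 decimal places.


Cov = (1/n)*sum((xi-xbar)(yi-ybar))
n = 6, xbar = 58/6 = 29/3 ≈ 9.666667, ybar = 39/6 = 6.5
sum((xi-xbar)(yi-ybar)) = -9
Cov = -9 / 6 = -1.5

-1.5000


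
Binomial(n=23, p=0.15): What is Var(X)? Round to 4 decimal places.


Var = n*p*(1-p) = 23 * 0.15 * 0.85 = 2.9325

2.9325


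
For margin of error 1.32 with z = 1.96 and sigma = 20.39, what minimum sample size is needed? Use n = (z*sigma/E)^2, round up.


z*sigma/E = 1.96 * 20.39 / 1.32 = 99911/3300 ≈ 30.276061
(z*sigma/E)^2 ≈ 916.639846
round up: n = 917

917


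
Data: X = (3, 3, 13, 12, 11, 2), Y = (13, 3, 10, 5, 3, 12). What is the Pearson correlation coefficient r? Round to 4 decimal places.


r = sum((xi-xbar)(yi-ybar)) / sqrt(sum((xi-xbar)^2) * sum((yi-ybar)^2))
n = 6, xbar = 44/6 = 22/3 ≈ 7.333333, ybar = 46/6 = 23/3 ≈ 7.666667
Sxy = sum((xi-xbar)(yi-ybar)) = -127/3 ≈ -42.333333
Sxx = sum((xi-xbar)^2) = 400/3 ≈ 133.333333
Syy = sum((yi-ybar)^2) = 310/3 ≈ 103.333333
sqrt(Sxx*Syy) ≈ 117.378779
r = Sxy / sqrt(Sxx*Syy) = -42.333333 / 117.378779 ≈ -0.360656

-0.3607


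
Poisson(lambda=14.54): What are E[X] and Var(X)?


E[X] = Var(X) = lambda = 14.54

14.54, 14.54


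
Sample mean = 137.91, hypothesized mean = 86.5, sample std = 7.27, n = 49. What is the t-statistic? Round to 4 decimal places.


t = (xbar - mu0) / (s/sqrt(n))
xbar - mu0 = 137.91 - 86.5 = 51.41
sqrt(49) = 7
s/sqrt(n) = 7.27 / 7 = 727/700 ≈ 1.03857143
t = 51.41 / 1.03857143 = 35987/727 ≈ 49.500688

49.5007


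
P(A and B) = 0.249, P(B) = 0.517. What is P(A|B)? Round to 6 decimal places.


P(A|B) = P(A and B) / P(B) = 0.249 / 0.517 = 249/517 ≈ 0.48162476

0.481625


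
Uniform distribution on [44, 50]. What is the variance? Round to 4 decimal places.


Var = (b-a)^2 / 12
(b-a)^2 = (50 - 44)^2 = 36
Var = 36/12 = 3

3.0000


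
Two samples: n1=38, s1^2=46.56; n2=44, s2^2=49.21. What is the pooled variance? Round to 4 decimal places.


sp^2 = ((n1-1)*s1^2 + (n2-1)*s2^2)/(n1+n2-2)
(n1-1)*s1^2 = 37 * 46.56 = 1722.72
(n2-1)*s2^2 = 43 * 49.21 = 2116.03
numerator = 1722.72 + 2116.03 = 3838.75
n1+n2-2 = 80
sp^2 = 3838.75 / 80 = 47.984375

47.9844


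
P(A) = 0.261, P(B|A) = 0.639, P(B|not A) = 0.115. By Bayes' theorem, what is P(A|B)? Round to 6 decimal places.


P(A|B) = P(B|A)*P(A) / P(B), P(B) = P(B|A)*P(A) + P(B|not A)*P(not A)
P(B|A)*P(A) = 0.639 * 0.261 = 0.166779
P(B|not A)*P(not A) = 0.115 * 0.739 = 0.084985
P(B) = 0.166779 + 0.084985 = 0.251764
P(A|B) = 0.166779 / 0.251764 ≈ 0.66244181

0.662442


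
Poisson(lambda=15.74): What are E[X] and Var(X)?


E[X] = Var(X) = lambda = 15.74

15.74, 15.74


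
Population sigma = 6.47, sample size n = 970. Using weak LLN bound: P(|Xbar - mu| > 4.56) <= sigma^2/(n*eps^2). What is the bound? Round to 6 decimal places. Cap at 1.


bound = min(1, sigma^2/(n*eps^2))
sigma^2 = 6.47^2 = 41.8609
n*eps^2 = 970 * 4.56^2 = 970 * 20.7936 = 20169.792
sigma^2/(n*eps^2) = 41.8609 / 20169.792 ≈ 0.00207543

0.002075


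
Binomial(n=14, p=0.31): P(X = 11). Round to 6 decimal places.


P = C(n,k) * p^k * (1-p)^(n-k)
C(14,11) = 364
p^k = 0.31^11 ≈ 0.000002540848
(1-p)^(n-k) = 0.69^3 = 0.328509
P = 364 * 0.000002540848 * 0.328509 ≈ 0.000304

0.000304


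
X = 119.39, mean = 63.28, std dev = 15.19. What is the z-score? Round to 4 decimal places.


z = (X - mu) / sigma
X - mu = 119.39 - 63.28 = 56.11
z = 56.11 / 15.19 = 181/49 ≈ 3.693878

3.6939


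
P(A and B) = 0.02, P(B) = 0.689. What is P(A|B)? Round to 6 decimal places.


P(A|B) = P(A and B) / P(B) = 0.02 / 0.689 = 20/689 ≈ 0.02902758

0.029028
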